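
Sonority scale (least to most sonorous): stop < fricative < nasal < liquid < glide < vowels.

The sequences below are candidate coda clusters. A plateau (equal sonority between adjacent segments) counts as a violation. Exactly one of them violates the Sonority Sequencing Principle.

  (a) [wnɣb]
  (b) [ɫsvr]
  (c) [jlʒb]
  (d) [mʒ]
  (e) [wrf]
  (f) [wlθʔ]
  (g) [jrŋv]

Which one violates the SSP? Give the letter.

b

(a) sonority 5-3-2-1: well-formed.
(b) sonority 4-2-2-4: ill-formed.
(c) sonority 5-4-2-1: well-formed.
(d) sonority 3-2: well-formed.
(e) sonority 5-4-2: well-formed.
(f) sonority 5-4-2-1: well-formed.
(g) sonority 5-4-3-2: well-formed.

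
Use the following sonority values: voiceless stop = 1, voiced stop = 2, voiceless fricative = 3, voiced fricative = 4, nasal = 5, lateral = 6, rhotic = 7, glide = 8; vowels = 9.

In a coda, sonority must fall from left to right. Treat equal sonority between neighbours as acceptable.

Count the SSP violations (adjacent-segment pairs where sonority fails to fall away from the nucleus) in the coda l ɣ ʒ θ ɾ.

1

/l/ — lateral, sonority 6.
/ɣ/ — voiced fricative, sonority 4.
/ʒ/ — voiced fricative, sonority 4.
/θ/ — voiceless fricative, sonority 3.
/ɾ/ — rhotic, sonority 7.
/l/→/ɣ/: 6→4 (falls) — ok.
/ɣ/→/ʒ/: 4→4 (plateau, allowed) — ok.
/ʒ/→/θ/: 4→3 (falls) — ok.
/θ/→/ɾ/: 3→7 (does not fall) — violation.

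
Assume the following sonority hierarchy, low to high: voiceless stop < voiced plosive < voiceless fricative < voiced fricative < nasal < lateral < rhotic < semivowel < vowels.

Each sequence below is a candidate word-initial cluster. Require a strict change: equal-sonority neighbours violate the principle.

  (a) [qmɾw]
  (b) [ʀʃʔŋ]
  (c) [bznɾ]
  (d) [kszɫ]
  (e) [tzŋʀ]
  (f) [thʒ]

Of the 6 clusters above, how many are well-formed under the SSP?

(a) [qmɾw]: profile 1-5-7-8 — obeys.
(b) [ʀʃʔŋ]: profile 7-3-1-5 — violates.
(c) [bznɾ]: profile 2-4-5-7 — obeys.
(d) [kszɫ]: profile 1-3-4-6 — obeys.
(e) [tzŋʀ]: profile 1-4-5-7 — obeys.
(f) [thʒ]: profile 1-3-4 — obeys.

5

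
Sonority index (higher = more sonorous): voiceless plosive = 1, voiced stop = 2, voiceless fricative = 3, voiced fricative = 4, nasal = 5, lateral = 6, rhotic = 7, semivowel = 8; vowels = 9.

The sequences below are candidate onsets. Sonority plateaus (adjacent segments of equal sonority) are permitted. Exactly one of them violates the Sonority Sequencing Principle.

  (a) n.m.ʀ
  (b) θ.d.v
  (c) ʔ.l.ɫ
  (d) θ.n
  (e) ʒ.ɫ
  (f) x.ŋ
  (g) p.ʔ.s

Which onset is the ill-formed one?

b

(a) n.m.ʀ: profile 5-5-7 — obeys.
(b) θ.d.v: profile 3-2-4 — violates.
(c) ʔ.l.ɫ: profile 1-6-6 — obeys.
(d) θ.n: profile 3-5 — obeys.
(e) ʒ.ɫ: profile 4-6 — obeys.
(f) x.ŋ: profile 3-5 — obeys.
(g) p.ʔ.s: profile 1-1-3 — obeys.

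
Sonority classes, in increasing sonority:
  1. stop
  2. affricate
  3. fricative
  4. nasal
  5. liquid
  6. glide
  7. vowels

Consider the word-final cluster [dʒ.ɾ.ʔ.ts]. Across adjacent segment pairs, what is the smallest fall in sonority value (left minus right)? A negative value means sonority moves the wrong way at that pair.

/dʒ/ — affricate, sonority 2.
/ɾ/ — liquid, sonority 5.
/ʔ/ — stop, sonority 1.
/ts/ — affricate, sonority 2.
/dʒ/→/ɾ/: change -3.
/ɾ/→/ʔ/: change +4.
/ʔ/→/ts/: change -1.
Minimum = -3.

-3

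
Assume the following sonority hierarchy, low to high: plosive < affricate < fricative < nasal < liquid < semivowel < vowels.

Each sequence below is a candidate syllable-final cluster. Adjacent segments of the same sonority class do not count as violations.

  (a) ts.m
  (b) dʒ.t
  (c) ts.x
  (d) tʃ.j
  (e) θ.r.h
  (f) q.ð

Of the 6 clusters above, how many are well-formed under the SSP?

1

(a) sonority 2-4: ill-formed.
(b) sonority 2-1: well-formed.
(c) sonority 2-3: ill-formed.
(d) sonority 2-6: ill-formed.
(e) sonority 3-5-3: ill-formed.
(f) sonority 1-3: ill-formed.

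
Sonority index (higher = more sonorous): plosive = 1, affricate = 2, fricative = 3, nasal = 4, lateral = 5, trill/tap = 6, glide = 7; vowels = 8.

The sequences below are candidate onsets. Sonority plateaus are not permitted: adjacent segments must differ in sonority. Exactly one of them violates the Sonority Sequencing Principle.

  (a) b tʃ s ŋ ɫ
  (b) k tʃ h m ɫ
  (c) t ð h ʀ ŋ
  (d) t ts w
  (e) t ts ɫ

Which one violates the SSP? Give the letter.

(a) 1-2-3-4-5 → obeys
(b) 1-2-3-4-5 → obeys
(c) 1-3-3-6-4 → violates
(d) 1-2-7 → obeys
(e) 1-2-5 → obeys

c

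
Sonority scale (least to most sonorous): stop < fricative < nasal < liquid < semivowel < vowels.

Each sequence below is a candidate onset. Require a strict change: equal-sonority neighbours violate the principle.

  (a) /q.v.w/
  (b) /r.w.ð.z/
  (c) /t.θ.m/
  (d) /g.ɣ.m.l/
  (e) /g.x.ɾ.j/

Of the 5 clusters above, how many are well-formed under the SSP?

4

(a) 1-2-5 → obeys
(b) 4-5-2-2 → violates
(c) 1-2-3 → obeys
(d) 1-2-3-4 → obeys
(e) 1-2-4-5 → obeys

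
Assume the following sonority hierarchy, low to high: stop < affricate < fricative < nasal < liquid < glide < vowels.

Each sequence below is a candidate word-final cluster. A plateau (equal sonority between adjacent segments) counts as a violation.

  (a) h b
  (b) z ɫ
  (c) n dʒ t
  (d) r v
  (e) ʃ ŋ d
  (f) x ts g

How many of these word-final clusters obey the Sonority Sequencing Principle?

(a) h b: profile 3-1 — obeys.
(b) z ɫ: profile 3-5 — violates.
(c) n dʒ t: profile 4-2-1 — obeys.
(d) r v: profile 5-3 — obeys.
(e) ʃ ŋ d: profile 3-4-1 — violates.
(f) x ts g: profile 3-2-1 — obeys.

4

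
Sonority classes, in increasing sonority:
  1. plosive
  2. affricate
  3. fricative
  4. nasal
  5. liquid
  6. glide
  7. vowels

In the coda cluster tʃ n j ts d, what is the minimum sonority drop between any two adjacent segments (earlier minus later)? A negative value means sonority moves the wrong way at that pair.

/tʃ/ — affricate, sonority 2.
/n/ — nasal, sonority 4.
/j/ — glide, sonority 6.
/ts/ — affricate, sonority 2.
/d/ — plosive, sonority 1.
/tʃ/→/n/: change -2.
/n/→/j/: change -2.
/j/→/ts/: change +4.
/ts/→/d/: change +1.
Minimum = -2.

-2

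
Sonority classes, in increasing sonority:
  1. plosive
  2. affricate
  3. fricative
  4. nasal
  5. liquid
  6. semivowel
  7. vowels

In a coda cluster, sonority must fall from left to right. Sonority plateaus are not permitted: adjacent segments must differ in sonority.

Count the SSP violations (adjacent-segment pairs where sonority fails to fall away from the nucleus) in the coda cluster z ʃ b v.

/z/: fricative = 3.
/ʃ/: fricative = 3.
/b/: plosive = 1.
/v/: fricative = 3.
/z/→/ʃ/: 3→3 (plateau) — violation.
/ʃ/→/b/: 3→1 (falls) — ok.
/b/→/v/: 1→3 (does not fall) — violation.

2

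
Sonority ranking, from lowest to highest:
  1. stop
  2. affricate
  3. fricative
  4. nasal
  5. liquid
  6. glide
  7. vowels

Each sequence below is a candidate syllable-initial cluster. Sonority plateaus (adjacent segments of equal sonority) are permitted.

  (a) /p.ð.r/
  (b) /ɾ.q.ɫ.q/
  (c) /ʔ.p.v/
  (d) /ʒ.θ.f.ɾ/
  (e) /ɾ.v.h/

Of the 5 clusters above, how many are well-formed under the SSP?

3

(a) /p.ð.r/: profile 1-3-5 — obeys.
(b) /ɾ.q.ɫ.q/: profile 5-1-5-1 — violates.
(c) /ʔ.p.v/: profile 1-1-3 — obeys.
(d) /ʒ.θ.f.ɾ/: profile 3-3-3-5 — obeys.
(e) /ɾ.v.h/: profile 5-3-3 — violates.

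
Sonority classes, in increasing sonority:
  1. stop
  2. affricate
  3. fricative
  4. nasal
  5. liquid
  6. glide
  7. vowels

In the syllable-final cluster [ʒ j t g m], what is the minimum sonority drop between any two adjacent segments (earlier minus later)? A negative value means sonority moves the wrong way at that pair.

-3

/ʒ/ is a fricative (sonority 3).
/j/ is a glide (sonority 6).
/t/ is a stop (sonority 1).
/g/ is a stop (sonority 1).
/m/ is a nasal (sonority 4).
/ʒ/→/j/: change -3.
/j/→/t/: change +5.
/t/→/g/: change +0.
/g/→/m/: change -3.
Minimum = -3.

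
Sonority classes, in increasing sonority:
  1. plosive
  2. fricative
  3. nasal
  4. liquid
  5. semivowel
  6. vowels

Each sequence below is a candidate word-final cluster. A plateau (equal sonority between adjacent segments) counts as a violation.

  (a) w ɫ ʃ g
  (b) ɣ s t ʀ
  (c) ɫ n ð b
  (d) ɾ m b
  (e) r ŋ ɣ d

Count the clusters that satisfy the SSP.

4

(a) w ɫ ʃ g: profile 5-4-2-1 — obeys.
(b) ɣ s t ʀ: profile 2-2-1-4 — violates.
(c) ɫ n ð b: profile 4-3-2-1 — obeys.
(d) ɾ m b: profile 4-3-1 — obeys.
(e) r ŋ ɣ d: profile 4-3-2-1 — obeys.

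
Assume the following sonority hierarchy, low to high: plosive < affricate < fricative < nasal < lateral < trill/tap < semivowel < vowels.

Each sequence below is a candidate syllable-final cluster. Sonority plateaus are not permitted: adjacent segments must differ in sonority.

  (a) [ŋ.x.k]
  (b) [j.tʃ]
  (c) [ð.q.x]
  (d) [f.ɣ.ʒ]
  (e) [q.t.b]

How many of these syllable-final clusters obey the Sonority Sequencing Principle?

(a) sonority 4-3-1: well-formed.
(b) sonority 7-2: well-formed.
(c) sonority 3-1-3: ill-formed.
(d) sonority 3-3-3: ill-formed.
(e) sonority 1-1-1: ill-formed.

2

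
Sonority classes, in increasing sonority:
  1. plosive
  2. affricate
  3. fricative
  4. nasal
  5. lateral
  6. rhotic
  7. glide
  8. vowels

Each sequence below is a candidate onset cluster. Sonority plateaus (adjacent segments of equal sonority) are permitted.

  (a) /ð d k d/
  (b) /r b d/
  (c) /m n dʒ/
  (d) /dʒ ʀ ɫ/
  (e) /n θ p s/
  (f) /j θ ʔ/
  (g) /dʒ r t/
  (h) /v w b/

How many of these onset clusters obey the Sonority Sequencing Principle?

(a) sonority 3-1-1-1: ill-formed.
(b) sonority 6-1-1: ill-formed.
(c) sonority 4-4-2: ill-formed.
(d) sonority 2-6-5: ill-formed.
(e) sonority 4-3-1-3: ill-formed.
(f) sonority 7-3-1: ill-formed.
(g) sonority 2-6-1: ill-formed.
(h) sonority 3-7-1: ill-formed.

0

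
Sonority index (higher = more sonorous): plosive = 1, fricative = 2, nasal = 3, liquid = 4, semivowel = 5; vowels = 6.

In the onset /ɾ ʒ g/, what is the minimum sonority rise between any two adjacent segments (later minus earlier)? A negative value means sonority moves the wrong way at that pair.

/ɾ/ — liquid, sonority 4.
/ʒ/ — fricative, sonority 2.
/g/ — plosive, sonority 1.
/ɾ/→/ʒ/: change -2.
/ʒ/→/g/: change -1.
Minimum = -2.

-2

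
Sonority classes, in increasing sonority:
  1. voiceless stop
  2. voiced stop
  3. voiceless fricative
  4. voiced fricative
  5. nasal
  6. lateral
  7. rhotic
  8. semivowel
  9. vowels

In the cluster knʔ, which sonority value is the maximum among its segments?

/k/ — voiceless stop, sonority 1.
/n/ — nasal, sonority 5.
/ʔ/ — voiceless stop, sonority 1.
The maximum is 5.

5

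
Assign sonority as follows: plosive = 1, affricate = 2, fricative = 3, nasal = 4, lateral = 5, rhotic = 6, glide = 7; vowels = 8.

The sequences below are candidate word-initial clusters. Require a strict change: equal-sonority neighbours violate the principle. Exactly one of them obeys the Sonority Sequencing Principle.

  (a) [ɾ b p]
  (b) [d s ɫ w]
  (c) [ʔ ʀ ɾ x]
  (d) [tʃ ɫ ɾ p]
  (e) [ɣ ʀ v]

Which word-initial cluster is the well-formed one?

(a) [ɾ b p]: profile 6-1-1 — violates.
(b) [d s ɫ w]: profile 1-3-5-7 — obeys.
(c) [ʔ ʀ ɾ x]: profile 1-6-6-3 — violates.
(d) [tʃ ɫ ɾ p]: profile 2-5-6-1 — violates.
(e) [ɣ ʀ v]: profile 3-6-3 — violates.

b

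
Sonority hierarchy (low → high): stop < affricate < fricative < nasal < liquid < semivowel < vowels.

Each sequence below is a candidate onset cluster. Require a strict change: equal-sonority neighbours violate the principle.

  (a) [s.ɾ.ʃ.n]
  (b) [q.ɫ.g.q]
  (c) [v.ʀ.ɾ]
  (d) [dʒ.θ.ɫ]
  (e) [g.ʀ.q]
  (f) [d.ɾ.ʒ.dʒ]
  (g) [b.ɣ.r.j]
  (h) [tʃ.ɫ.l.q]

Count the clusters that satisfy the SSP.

2

(a) [s.ɾ.ʃ.n]: profile 3-5-3-4 — violates.
(b) [q.ɫ.g.q]: profile 1-5-1-1 — violates.
(c) [v.ʀ.ɾ]: profile 3-5-5 — violates.
(d) [dʒ.θ.ɫ]: profile 2-3-5 — obeys.
(e) [g.ʀ.q]: profile 1-5-1 — violates.
(f) [d.ɾ.ʒ.dʒ]: profile 1-5-3-2 — violates.
(g) [b.ɣ.r.j]: profile 1-3-5-6 — obeys.
(h) [tʃ.ɫ.l.q]: profile 2-5-5-1 — violates.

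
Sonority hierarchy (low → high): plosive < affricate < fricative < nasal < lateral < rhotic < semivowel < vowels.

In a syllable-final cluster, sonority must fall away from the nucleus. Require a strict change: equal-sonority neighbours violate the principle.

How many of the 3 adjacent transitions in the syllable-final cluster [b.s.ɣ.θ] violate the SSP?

3

/b/: plosive = 1.
/s/: fricative = 3.
/ɣ/: fricative = 3.
/θ/: fricative = 3.
/b/→/s/: 1→3 (does not fall) — violation.
/s/→/ɣ/: 3→3 (plateau) — violation.
/ɣ/→/θ/: 3→3 (plateau) — violation.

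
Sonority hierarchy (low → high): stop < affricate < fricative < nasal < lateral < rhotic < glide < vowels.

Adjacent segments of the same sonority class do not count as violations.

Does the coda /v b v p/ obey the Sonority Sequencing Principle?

/v/ is a fricative (sonority 3).
/b/ is a stop (sonority 1).
/v/ is a fricative (sonority 3).
/p/ is a stop (sonority 1).
The profile is 3-1-3-1. Between /b/ (1) and /v/ (3) sonority does not fall, so the cluster violates the SSP.

no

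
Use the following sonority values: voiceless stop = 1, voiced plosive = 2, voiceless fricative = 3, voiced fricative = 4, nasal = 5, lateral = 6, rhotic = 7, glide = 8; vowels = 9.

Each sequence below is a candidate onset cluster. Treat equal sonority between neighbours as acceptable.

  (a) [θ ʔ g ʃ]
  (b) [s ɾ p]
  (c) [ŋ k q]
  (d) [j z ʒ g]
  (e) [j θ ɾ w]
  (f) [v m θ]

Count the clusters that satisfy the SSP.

(a) [θ ʔ g ʃ]: profile 3-1-2-3 — violates.
(b) [s ɾ p]: profile 3-7-1 — violates.
(c) [ŋ k q]: profile 5-1-1 — violates.
(d) [j z ʒ g]: profile 8-4-4-2 — violates.
(e) [j θ ɾ w]: profile 8-3-7-8 — violates.
(f) [v m θ]: profile 4-5-3 — violates.

0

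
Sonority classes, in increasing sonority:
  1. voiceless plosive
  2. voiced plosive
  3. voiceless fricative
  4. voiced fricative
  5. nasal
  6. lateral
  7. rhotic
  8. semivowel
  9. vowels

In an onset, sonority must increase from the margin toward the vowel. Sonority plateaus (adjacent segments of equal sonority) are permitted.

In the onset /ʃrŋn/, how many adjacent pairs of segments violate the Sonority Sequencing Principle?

/ʃ/ — voiceless fricative, sonority 3.
/r/ — rhotic, sonority 7.
/ŋ/ — nasal, sonority 5.
/n/ — nasal, sonority 5.
/ʃ/→/r/: 3→7 (rises) — ok.
/r/→/ŋ/: 7→5 (does not rise) — violation.
/ŋ/→/n/: 5→5 (plateau, allowed) — ok.

1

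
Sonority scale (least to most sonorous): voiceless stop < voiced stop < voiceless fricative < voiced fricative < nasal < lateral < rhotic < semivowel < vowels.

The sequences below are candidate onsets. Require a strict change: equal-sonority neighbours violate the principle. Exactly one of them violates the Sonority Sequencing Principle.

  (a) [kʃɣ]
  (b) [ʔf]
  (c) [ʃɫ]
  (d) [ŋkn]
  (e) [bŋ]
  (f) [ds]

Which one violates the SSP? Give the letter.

d

(a) [kʃɣ]: profile 1-3-4 — obeys.
(b) [ʔf]: profile 1-3 — obeys.
(c) [ʃɫ]: profile 3-6 — obeys.
(d) [ŋkn]: profile 5-1-5 — violates.
(e) [bŋ]: profile 2-5 — obeys.
(f) [ds]: profile 2-3 — obeys.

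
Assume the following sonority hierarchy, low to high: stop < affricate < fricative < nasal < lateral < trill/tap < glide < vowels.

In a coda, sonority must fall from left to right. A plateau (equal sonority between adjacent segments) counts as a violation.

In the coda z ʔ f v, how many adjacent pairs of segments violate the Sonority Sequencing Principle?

/z/ — fricative, sonority 3.
/ʔ/ — stop, sonority 1.
/f/ — fricative, sonority 3.
/v/ — fricative, sonority 3.
/z/→/ʔ/: 3→1 (falls) — ok.
/ʔ/→/f/: 1→3 (does not fall) — violation.
/f/→/v/: 3→3 (plateau) — violation.

2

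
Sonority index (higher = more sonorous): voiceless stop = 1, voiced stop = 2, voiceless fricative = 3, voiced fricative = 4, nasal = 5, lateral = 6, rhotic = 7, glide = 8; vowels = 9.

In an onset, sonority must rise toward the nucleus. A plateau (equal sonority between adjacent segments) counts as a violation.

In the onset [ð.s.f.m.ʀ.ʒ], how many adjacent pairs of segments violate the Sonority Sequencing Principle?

/ð/ — voiced fricative, sonority 4.
/s/ — voiceless fricative, sonority 3.
/f/ — voiceless fricative, sonority 3.
/m/ — nasal, sonority 5.
/ʀ/ — rhotic, sonority 7.
/ʒ/ — voiced fricative, sonority 4.
/ð/→/s/: 4→3 (does not rise) — violation.
/s/→/f/: 3→3 (plateau) — violation.
/f/→/m/: 3→5 (rises) — ok.
/m/→/ʀ/: 5→7 (rises) — ok.
/ʀ/→/ʒ/: 7→4 (does not rise) — violation.

3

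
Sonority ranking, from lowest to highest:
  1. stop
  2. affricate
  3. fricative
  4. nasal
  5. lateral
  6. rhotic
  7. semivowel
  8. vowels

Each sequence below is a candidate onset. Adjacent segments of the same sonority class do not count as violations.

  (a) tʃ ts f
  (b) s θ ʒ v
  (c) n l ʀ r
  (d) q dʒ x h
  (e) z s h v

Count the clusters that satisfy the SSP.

5

(a) sonority 2-2-3: well-formed.
(b) sonority 3-3-3-3: well-formed.
(c) sonority 4-5-6-6: well-formed.
(d) sonority 1-2-3-3: well-formed.
(e) sonority 3-3-3-3: well-formed.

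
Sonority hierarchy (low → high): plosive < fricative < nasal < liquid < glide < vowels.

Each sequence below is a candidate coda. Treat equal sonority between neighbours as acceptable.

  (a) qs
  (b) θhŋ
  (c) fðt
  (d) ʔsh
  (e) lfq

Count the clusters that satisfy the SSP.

2

(a) sonority 1-2: ill-formed.
(b) sonority 2-2-3: ill-formed.
(c) sonority 2-2-1: well-formed.
(d) sonority 1-2-2: ill-formed.
(e) sonority 4-2-1: well-formed.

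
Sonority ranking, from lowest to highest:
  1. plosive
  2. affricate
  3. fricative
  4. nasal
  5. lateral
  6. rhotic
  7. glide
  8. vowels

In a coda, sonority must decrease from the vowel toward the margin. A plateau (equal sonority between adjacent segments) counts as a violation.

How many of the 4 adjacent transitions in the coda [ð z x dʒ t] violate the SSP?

2

/ð/ is a fricative (sonority 3).
/z/ is a fricative (sonority 3).
/x/ is a fricative (sonority 3).
/dʒ/ is an affricate (sonority 2).
/t/ is a plosive (sonority 1).
/ð/→/z/: 3→3 (plateau) — violation.
/z/→/x/: 3→3 (plateau) — violation.
/x/→/dʒ/: 3→2 (falls) — ok.
/dʒ/→/t/: 2→1 (falls) — ok.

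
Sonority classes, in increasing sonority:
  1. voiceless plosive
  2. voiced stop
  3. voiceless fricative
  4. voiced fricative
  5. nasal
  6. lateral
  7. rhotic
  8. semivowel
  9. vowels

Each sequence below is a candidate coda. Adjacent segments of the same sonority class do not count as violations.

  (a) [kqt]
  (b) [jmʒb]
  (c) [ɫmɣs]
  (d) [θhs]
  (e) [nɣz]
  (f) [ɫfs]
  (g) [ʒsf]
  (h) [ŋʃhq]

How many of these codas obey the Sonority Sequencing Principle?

(a) [kqt]: profile 1-1-1 — obeys.
(b) [jmʒb]: profile 8-5-4-2 — obeys.
(c) [ɫmɣs]: profile 6-5-4-3 — obeys.
(d) [θhs]: profile 3-3-3 — obeys.
(e) [nɣz]: profile 5-4-4 — obeys.
(f) [ɫfs]: profile 6-3-3 — obeys.
(g) [ʒsf]: profile 4-3-3 — obeys.
(h) [ŋʃhq]: profile 5-3-3-1 — obeys.

8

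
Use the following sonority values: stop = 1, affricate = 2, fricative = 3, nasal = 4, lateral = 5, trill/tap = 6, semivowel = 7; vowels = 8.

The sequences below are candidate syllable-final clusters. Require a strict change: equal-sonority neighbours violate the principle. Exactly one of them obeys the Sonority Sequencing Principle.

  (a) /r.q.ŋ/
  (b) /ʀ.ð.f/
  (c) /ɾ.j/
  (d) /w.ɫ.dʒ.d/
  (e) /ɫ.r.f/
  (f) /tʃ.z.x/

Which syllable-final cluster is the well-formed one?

d

(a) sonority 6-1-4: ill-formed.
(b) sonority 6-3-3: ill-formed.
(c) sonority 6-7: ill-formed.
(d) sonority 7-5-2-1: well-formed.
(e) sonority 5-6-3: ill-formed.
(f) sonority 2-3-3: ill-formed.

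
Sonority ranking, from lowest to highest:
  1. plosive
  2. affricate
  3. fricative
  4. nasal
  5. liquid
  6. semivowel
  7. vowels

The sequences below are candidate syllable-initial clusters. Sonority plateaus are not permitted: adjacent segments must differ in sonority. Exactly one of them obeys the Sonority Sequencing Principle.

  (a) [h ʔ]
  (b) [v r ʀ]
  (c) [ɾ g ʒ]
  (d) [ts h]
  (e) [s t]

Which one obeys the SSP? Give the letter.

d

(a) sonority 3-1: ill-formed.
(b) sonority 3-5-5: ill-formed.
(c) sonority 5-1-3: ill-formed.
(d) sonority 2-3: well-formed.
(e) sonority 3-1: ill-formed.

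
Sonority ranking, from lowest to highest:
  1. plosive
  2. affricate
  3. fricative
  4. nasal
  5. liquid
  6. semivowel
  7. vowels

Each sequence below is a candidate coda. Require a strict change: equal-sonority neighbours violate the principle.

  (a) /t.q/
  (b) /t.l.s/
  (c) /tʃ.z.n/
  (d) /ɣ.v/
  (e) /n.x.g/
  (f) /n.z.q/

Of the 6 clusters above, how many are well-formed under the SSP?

2

(a) sonority 1-1: ill-formed.
(b) sonority 1-5-3: ill-formed.
(c) sonority 2-3-4: ill-formed.
(d) sonority 3-3: ill-formed.
(e) sonority 4-3-1: well-formed.
(f) sonority 4-3-1: well-formed.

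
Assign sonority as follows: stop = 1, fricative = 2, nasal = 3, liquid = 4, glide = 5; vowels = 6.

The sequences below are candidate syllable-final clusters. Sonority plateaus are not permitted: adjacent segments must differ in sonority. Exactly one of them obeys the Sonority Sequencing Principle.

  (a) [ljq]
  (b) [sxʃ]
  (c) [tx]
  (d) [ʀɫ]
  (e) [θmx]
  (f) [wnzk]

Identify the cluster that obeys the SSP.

f

(a) sonority 4-5-1: ill-formed.
(b) sonority 2-2-2: ill-formed.
(c) sonority 1-2: ill-formed.
(d) sonority 4-4: ill-formed.
(e) sonority 2-3-2: ill-formed.
(f) sonority 5-3-2-1: well-formed.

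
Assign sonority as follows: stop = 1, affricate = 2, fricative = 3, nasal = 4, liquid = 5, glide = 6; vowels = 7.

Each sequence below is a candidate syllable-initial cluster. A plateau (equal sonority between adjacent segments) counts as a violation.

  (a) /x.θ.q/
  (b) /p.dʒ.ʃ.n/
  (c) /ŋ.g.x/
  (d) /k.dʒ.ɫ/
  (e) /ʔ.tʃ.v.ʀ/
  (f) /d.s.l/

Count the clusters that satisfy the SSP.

4

(a) /x.θ.q/: profile 3-3-1 — violates.
(b) /p.dʒ.ʃ.n/: profile 1-2-3-4 — obeys.
(c) /ŋ.g.x/: profile 4-1-3 — violates.
(d) /k.dʒ.ɫ/: profile 1-2-5 — obeys.
(e) /ʔ.tʃ.v.ʀ/: profile 1-2-3-5 — obeys.
(f) /d.s.l/: profile 1-3-5 — obeys.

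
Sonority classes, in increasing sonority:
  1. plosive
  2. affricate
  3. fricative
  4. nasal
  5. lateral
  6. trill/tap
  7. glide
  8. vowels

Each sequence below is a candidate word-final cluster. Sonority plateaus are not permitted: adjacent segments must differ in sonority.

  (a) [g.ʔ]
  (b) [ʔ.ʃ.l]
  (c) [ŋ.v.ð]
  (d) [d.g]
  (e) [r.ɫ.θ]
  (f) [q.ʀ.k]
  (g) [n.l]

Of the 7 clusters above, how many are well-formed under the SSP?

(a) sonority 1-1: ill-formed.
(b) sonority 1-3-5: ill-formed.
(c) sonority 4-3-3: ill-formed.
(d) sonority 1-1: ill-formed.
(e) sonority 6-5-3: well-formed.
(f) sonority 1-6-1: ill-formed.
(g) sonority 4-5: ill-formed.

1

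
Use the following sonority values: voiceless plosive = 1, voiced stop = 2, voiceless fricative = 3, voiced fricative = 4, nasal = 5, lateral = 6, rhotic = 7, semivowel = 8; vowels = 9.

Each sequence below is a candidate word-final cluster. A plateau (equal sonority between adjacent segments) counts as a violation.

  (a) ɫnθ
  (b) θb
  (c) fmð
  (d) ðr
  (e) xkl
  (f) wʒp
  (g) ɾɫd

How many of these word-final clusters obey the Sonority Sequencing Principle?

(a) 6-5-3 → obeys
(b) 3-2 → obeys
(c) 3-5-4 → violates
(d) 4-7 → violates
(e) 3-1-6 → violates
(f) 8-4-1 → obeys
(g) 7-6-2 → obeys

4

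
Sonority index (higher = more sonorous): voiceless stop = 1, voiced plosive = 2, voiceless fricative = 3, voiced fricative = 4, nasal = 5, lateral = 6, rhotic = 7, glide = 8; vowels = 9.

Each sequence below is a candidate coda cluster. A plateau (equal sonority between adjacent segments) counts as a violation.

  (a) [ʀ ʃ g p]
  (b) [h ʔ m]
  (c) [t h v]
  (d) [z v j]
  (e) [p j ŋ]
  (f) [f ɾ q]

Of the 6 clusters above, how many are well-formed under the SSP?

(a) [ʀ ʃ g p]: profile 7-3-2-1 — obeys.
(b) [h ʔ m]: profile 3-1-5 — violates.
(c) [t h v]: profile 1-3-4 — violates.
(d) [z v j]: profile 4-4-8 — violates.
(e) [p j ŋ]: profile 1-8-5 — violates.
(f) [f ɾ q]: profile 3-7-1 — violates.

1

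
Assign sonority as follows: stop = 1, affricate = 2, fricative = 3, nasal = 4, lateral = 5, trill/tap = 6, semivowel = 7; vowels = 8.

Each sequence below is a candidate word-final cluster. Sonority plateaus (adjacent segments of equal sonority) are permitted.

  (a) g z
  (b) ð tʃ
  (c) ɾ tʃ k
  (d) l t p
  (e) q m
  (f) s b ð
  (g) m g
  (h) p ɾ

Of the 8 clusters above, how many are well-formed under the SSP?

(a) g z: profile 1-3 — violates.
(b) ð tʃ: profile 3-2 — obeys.
(c) ɾ tʃ k: profile 6-2-1 — obeys.
(d) l t p: profile 5-1-1 — obeys.
(e) q m: profile 1-4 — violates.
(f) s b ð: profile 3-1-3 — violates.
(g) m g: profile 4-1 — obeys.
(h) p ɾ: profile 1-6 — violates.

4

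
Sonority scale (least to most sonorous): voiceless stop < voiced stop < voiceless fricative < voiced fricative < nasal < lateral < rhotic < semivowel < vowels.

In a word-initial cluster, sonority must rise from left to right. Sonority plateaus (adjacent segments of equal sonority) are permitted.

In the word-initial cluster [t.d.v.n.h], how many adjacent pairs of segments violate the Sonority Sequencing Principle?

1

/t/: voiceless stop = 1.
/d/: voiced stop = 2.
/v/: voiced fricative = 4.
/n/: nasal = 5.
/h/: voiceless fricative = 3.
/t/→/d/: 1→2 (rises) — ok.
/d/→/v/: 2→4 (rises) — ok.
/v/→/n/: 4→5 (rises) — ok.
/n/→/h/: 5→3 (does not rise) — violation.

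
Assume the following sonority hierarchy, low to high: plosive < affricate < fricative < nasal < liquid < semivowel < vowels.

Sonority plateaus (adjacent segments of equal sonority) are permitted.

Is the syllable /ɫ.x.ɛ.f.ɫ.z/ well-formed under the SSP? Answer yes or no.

no

Onset: /ɫ/ is a liquid (sonority 5), /x/ is a fricative (sonority 3); then the nucleus /ɛ/ (sonority 7).
Onset profile 5-3-7 — does not rise throughout.
Coda: /f/ is a fricative (sonority 3), /ɫ/ is a liquid (sonority 5), /z/ is a fricative (sonority 3).
Coda profile 7-3-5-3 — does not fall throughout.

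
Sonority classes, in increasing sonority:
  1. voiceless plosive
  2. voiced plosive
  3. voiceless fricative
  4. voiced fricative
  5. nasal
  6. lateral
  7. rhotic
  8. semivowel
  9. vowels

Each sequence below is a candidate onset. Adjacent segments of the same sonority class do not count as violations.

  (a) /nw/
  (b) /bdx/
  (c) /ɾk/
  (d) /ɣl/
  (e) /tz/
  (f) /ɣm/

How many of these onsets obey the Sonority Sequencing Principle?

(a) 5-8 → obeys
(b) 2-2-3 → obeys
(c) 7-1 → violates
(d) 4-6 → obeys
(e) 1-4 → obeys
(f) 4-5 → obeys

5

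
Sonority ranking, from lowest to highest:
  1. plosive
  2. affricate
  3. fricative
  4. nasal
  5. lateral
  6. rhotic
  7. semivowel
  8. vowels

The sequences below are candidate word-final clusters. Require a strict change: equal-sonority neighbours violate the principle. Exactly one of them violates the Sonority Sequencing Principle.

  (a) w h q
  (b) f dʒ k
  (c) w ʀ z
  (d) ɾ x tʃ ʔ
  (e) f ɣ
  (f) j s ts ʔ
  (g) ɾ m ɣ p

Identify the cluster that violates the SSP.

e

(a) w h q: profile 7-3-1 — obeys.
(b) f dʒ k: profile 3-2-1 — obeys.
(c) w ʀ z: profile 7-6-3 — obeys.
(d) ɾ x tʃ ʔ: profile 6-3-2-1 — obeys.
(e) f ɣ: profile 3-3 — violates.
(f) j s ts ʔ: profile 7-3-2-1 — obeys.
(g) ɾ m ɣ p: profile 6-4-3-1 — obeys.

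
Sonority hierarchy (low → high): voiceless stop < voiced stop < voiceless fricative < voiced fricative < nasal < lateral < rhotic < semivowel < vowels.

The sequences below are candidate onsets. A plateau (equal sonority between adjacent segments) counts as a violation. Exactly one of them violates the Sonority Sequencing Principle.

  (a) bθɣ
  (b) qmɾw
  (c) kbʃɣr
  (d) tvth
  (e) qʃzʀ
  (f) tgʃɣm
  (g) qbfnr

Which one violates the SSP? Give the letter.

(a) sonority 2-3-4: well-formed.
(b) sonority 1-5-7-8: well-formed.
(c) sonority 1-2-3-4-7: well-formed.
(d) sonority 1-4-1-3: ill-formed.
(e) sonority 1-3-4-7: well-formed.
(f) sonority 1-2-3-4-5: well-formed.
(g) sonority 1-2-3-5-7: well-formed.

d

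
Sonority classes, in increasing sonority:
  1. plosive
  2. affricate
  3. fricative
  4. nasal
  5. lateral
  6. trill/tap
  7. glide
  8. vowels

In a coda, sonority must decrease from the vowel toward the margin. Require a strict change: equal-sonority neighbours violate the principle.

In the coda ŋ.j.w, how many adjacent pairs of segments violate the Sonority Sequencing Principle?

2

/ŋ/ is a nasal (sonority 4).
/j/ is a glide (sonority 7).
/w/ is a glide (sonority 7).
/ŋ/→/j/: 4→7 (does not fall) — violation.
/j/→/w/: 7→7 (plateau) — violation.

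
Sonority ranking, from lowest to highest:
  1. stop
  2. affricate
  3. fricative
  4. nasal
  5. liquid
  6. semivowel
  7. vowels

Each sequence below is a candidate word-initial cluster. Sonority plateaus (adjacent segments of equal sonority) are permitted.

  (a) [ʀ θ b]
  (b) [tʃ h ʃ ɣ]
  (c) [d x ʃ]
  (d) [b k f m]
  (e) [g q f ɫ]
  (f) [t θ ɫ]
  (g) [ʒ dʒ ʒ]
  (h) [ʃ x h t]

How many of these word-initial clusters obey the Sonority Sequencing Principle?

(a) 5-3-1 → violates
(b) 2-3-3-3 → obeys
(c) 1-3-3 → obeys
(d) 1-1-3-4 → obeys
(e) 1-1-3-5 → obeys
(f) 1-3-5 → obeys
(g) 3-2-3 → violates
(h) 3-3-3-1 → violates

5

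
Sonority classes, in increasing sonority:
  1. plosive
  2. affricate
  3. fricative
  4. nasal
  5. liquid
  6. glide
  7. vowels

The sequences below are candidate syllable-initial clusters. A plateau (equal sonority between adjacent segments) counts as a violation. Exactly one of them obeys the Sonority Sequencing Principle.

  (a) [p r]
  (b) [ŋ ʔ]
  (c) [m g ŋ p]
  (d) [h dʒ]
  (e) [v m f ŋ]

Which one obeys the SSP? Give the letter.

a

(a) 1-5 → obeys
(b) 4-1 → violates
(c) 4-1-4-1 → violates
(d) 3-2 → violates
(e) 3-4-3-4 → violates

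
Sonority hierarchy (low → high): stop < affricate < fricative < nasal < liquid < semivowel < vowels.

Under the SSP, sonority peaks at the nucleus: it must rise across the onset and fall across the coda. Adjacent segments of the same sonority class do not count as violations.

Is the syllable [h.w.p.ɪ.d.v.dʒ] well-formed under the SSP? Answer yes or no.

Onset: /h/ is a fricative (sonority 3), /w/ is a semivowel (sonority 6), /p/ is a stop (sonority 1); then the nucleus /ɪ/ (sonority 7).
Onset profile 3-6-1-7 — does not rise throughout.
Coda: /d/ is a stop (sonority 1), /v/ is a fricative (sonority 3), /dʒ/ is an affricate (sonority 2).
Coda profile 7-1-3-2 — does not fall throughout.

no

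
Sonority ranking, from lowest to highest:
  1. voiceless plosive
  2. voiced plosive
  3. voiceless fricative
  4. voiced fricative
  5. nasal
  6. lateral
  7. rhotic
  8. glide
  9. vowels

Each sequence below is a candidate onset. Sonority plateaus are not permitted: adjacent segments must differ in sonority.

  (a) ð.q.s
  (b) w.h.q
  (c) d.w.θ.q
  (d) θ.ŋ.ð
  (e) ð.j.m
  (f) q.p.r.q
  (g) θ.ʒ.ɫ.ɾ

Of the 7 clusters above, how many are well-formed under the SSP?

1

(a) sonority 4-1-3: ill-formed.
(b) sonority 8-3-1: ill-formed.
(c) sonority 2-8-3-1: ill-formed.
(d) sonority 3-5-4: ill-formed.
(e) sonority 4-8-5: ill-formed.
(f) sonority 1-1-7-1: ill-formed.
(g) sonority 3-4-6-7: well-formed.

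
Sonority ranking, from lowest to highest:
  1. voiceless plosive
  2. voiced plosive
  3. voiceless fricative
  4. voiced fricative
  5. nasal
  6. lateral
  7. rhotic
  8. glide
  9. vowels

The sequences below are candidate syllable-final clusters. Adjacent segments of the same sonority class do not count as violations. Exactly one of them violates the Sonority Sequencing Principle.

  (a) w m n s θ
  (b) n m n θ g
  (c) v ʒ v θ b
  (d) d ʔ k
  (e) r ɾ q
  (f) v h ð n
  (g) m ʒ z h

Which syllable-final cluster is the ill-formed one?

f

(a) sonority 8-5-5-3-3: well-formed.
(b) sonority 5-5-5-3-2: well-formed.
(c) sonority 4-4-4-3-2: well-formed.
(d) sonority 2-1-1: well-formed.
(e) sonority 7-7-1: well-formed.
(f) sonority 4-3-4-5: ill-formed.
(g) sonority 5-4-4-3: well-formed.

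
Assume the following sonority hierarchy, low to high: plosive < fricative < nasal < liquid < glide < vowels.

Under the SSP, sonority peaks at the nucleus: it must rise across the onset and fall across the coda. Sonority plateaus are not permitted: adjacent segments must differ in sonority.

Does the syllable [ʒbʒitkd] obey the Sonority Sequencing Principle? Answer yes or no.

no

Onset: /ʒ/ is a fricative (sonority 2), /b/ is a plosive (sonority 1), /ʒ/ is a fricative (sonority 2); then the nucleus /i/ (sonority 6).
Onset profile 2-1-2-6 — does not strictly rise throughout.
Coda: /t/ is a plosive (sonority 1), /k/ is a plosive (sonority 1), /d/ is a plosive (sonority 1).
Coda profile 6-1-1-1 — does not strictly fall throughout.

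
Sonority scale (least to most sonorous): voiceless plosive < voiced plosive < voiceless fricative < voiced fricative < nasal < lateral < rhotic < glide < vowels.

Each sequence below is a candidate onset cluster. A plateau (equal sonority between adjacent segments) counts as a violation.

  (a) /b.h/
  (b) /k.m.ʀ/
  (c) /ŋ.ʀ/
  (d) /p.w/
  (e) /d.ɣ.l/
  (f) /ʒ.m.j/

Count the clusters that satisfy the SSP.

(a) /b.h/: profile 2-3 — obeys.
(b) /k.m.ʀ/: profile 1-5-7 — obeys.
(c) /ŋ.ʀ/: profile 5-7 — obeys.
(d) /p.w/: profile 1-8 — obeys.
(e) /d.ɣ.l/: profile 2-4-6 — obeys.
(f) /ʒ.m.j/: profile 4-5-8 — obeys.

6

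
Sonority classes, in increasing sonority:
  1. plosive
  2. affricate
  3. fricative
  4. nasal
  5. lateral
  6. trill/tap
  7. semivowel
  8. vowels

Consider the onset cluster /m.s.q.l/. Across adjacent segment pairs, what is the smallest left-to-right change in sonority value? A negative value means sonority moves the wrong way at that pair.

/m/ — nasal, sonority 4.
/s/ — fricative, sonority 3.
/q/ — plosive, sonority 1.
/l/ — lateral, sonority 5.
/m/→/s/: change -1.
/s/→/q/: change -2.
/q/→/l/: change +4.
Minimum = -2.

-2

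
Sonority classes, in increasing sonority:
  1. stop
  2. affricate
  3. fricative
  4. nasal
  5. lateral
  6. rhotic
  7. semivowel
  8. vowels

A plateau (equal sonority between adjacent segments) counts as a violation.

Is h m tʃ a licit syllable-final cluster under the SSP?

no

/h/ — fricative, sonority 3.
/m/ — nasal, sonority 4.
/tʃ/ — affricate, sonority 2.
The profile is 3-4-2. Between /h/ (3) and /m/ (4) sonority does not fall, so the cluster violates the SSP.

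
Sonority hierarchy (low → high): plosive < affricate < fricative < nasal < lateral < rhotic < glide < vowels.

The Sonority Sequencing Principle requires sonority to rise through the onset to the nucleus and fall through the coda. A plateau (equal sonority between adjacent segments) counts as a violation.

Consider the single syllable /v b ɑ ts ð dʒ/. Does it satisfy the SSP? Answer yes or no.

Onset: /v/ is a fricative (sonority 3), /b/ is a plosive (sonority 1); then the nucleus /ɑ/ (sonority 8).
Onset profile 3-1-8 — does not strictly rise throughout.
Coda: /ts/ is an affricate (sonority 2), /ð/ is a fricative (sonority 3), /dʒ/ is an affricate (sonority 2).
Coda profile 8-2-3-2 — does not strictly fall throughout.

no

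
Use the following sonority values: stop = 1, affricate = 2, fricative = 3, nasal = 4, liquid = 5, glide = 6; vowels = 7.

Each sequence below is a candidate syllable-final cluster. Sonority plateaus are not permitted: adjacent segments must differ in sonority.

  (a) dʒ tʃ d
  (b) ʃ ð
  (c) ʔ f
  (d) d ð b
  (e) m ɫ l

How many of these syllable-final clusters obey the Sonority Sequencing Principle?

(a) sonority 2-2-1: ill-formed.
(b) sonority 3-3: ill-formed.
(c) sonority 1-3: ill-formed.
(d) sonority 1-3-1: ill-formed.
(e) sonority 4-5-5: ill-formed.

0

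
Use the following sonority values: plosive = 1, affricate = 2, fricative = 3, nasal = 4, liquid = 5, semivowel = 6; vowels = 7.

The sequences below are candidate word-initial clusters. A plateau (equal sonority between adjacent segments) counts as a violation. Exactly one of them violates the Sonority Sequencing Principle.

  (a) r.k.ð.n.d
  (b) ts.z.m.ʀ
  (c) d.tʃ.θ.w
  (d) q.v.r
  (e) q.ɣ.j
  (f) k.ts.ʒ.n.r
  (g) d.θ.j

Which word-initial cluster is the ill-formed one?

(a) r.k.ð.n.d: profile 5-1-3-4-1 — violates.
(b) ts.z.m.ʀ: profile 2-3-4-5 — obeys.
(c) d.tʃ.θ.w: profile 1-2-3-6 — obeys.
(d) q.v.r: profile 1-3-5 — obeys.
(e) q.ɣ.j: profile 1-3-6 — obeys.
(f) k.ts.ʒ.n.r: profile 1-2-3-4-5 — obeys.
(g) d.θ.j: profile 1-3-6 — obeys.

a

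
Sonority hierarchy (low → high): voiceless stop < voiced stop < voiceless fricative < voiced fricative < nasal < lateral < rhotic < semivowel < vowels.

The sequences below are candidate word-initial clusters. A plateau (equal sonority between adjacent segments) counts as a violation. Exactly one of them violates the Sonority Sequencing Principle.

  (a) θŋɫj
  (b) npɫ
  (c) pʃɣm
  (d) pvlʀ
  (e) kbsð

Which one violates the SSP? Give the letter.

(a) sonority 3-5-6-8: well-formed.
(b) sonority 5-1-6: ill-formed.
(c) sonority 1-3-4-5: well-formed.
(d) sonority 1-4-6-7: well-formed.
(e) sonority 1-2-3-4: well-formed.

b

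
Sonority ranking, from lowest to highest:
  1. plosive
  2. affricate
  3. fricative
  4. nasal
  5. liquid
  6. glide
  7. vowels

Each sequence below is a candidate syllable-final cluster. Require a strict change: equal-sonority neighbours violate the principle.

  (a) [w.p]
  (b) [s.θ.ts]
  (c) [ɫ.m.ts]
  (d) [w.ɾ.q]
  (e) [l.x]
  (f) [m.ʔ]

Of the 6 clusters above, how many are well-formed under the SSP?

(a) sonority 6-1: well-formed.
(b) sonority 3-3-2: ill-formed.
(c) sonority 5-4-2: well-formed.
(d) sonority 6-5-1: well-formed.
(e) sonority 5-3: well-formed.
(f) sonority 4-1: well-formed.

5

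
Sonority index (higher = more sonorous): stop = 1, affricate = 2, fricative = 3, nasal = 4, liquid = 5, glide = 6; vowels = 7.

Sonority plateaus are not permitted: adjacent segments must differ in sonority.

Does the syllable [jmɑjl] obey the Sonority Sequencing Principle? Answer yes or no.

no

Onset: /j/ is a glide (sonority 6), /m/ is a nasal (sonority 4); then the nucleus /ɑ/ (sonority 7).
Onset profile 6-4-7 — does not strictly rise throughout.
Coda: /j/ is a glide (sonority 6), /l/ is a liquid (sonority 5).
Coda profile 7-6-5 — falls from the nucleus.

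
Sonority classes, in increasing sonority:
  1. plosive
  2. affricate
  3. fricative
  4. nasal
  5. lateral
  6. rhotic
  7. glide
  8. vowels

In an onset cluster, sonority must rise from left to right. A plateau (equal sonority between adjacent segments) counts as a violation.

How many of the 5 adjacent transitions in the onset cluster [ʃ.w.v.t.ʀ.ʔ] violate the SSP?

/ʃ/: fricative = 3.
/w/: glide = 7.
/v/: fricative = 3.
/t/: plosive = 1.
/ʀ/: rhotic = 6.
/ʔ/: plosive = 1.
/ʃ/→/w/: 3→7 (rises) — ok.
/w/→/v/: 7→3 (does not rise) — violation.
/v/→/t/: 3→1 (does not rise) — violation.
/t/→/ʀ/: 1→6 (rises) — ok.
/ʀ/→/ʔ/: 6→1 (does not rise) — violation.

3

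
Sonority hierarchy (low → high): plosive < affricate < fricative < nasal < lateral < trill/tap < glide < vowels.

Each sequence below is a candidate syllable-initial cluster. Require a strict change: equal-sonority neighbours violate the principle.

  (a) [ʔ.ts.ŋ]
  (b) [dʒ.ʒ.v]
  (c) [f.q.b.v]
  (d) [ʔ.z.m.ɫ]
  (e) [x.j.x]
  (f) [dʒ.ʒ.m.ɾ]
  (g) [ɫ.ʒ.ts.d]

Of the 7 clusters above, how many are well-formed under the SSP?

(a) [ʔ.ts.ŋ]: profile 1-2-4 — obeys.
(b) [dʒ.ʒ.v]: profile 2-3-3 — violates.
(c) [f.q.b.v]: profile 3-1-1-3 — violates.
(d) [ʔ.z.m.ɫ]: profile 1-3-4-5 — obeys.
(e) [x.j.x]: profile 3-7-3 — violates.
(f) [dʒ.ʒ.m.ɾ]: profile 2-3-4-6 — obeys.
(g) [ɫ.ʒ.ts.d]: profile 5-3-2-1 — violates.

3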